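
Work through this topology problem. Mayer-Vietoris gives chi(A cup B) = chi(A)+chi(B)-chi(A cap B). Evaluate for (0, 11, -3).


chi(A cup B) = chi(A) + chi(B) - chi(A cap B)
= 0 + (11) - (-3)
= 14

14


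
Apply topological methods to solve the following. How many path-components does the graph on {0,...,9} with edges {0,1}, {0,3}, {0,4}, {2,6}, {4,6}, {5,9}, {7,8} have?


Run DFS/union-find over 10 vertices.
V = 10, E = 7.
Number of components = 3

3


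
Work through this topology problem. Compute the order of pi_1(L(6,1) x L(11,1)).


pi_1(X x Y) = pi_1(X) x pi_1(Y).
pi_1(L(6,1)) = Z/6, pi_1(L(11,1)) = Z/11.
|Z/6 x Z/11| = 6 * 11 = 66

66


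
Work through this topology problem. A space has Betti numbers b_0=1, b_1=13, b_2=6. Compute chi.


chi = sum_k (-1)^k b_k.
= (1) + (-13) + (6)
= -6

-6


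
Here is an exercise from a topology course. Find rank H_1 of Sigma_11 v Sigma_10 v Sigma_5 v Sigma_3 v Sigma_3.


For a wedge X v Y: reduced H_k(X v Y) = H_k(X) + H_k(Y).
Each Sigma_g contributes b_1 = 2g.
b_1 = 22 + 20 + 10 + 6 + 6 = 64

64


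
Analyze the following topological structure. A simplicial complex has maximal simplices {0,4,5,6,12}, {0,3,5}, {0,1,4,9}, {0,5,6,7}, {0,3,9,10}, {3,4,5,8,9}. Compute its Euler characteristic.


Enumerate all faces; f-vector: f_0=11, f_1=30, f_2=32, f_3=13, f_4=2.
chi = sum (-1)^k f_k = 2

2


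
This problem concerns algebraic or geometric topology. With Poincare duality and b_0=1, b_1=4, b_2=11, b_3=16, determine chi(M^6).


By Poincare duality b_k = b_{6-k}, so full Betti numbers: b_0=1, b_1=4, b_2=11, b_3=16, b_4=11, b_5=4, b_6=1.
chi = sum (-1)^k b_k = 0

0


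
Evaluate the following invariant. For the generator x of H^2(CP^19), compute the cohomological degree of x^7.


|x| = 2 in H^*(CP^n).
|x^7| = 7 * |x| = 7 * 2 = 14

14


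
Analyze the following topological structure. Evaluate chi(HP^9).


HP^9 has one cell in each dimension 0, 4, ..., 4*9 (9+1 cells, all even-dim).
chi = 9 + 1 = 10

10


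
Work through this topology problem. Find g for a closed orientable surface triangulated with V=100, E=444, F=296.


chi = V - E + F = 100 - 444 + 296 = -48
For orientable closed surface: chi = 2 - 2g, so g = (2 - chi)/2.
g = (2 - (-48)) / 2 = 50 / 2 = 25

25


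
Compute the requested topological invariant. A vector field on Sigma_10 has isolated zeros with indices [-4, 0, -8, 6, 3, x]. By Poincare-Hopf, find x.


Poincare-Hopf: sum of indices = chi(M).
chi(Sigma_10) = 2 - 2*10 = -18.
Sum of known indices = -3.
x = chi - (sum known) = -18 - (-3) = -15

-15


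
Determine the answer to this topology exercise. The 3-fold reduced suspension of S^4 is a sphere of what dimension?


Each suspension raises dimension by 1: Sigma S^n = S^{n+1}.
Sigma^3 S^4 = S^{4+3} = S^7

7


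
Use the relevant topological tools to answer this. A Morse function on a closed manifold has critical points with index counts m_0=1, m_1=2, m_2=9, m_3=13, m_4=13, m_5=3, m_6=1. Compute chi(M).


Morse theory: chi(M) = sum_k (-1)^k m_k where m_k = #(index-k critical points).
= (1) + (-2) + (9) + (-13) + (13) + (-3) + (1) = 6

6


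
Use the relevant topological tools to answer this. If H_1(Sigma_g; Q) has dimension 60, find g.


For a closed orientable surface: b_1 = 2g.
60 = 2g
g = 60 / 2 = 30

30


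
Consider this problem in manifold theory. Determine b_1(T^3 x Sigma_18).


pi_1(A x B) = pi_1(A) x pi_1(B); rank of abelianization = b_1.
b_1(T^3) = 3, b_1(Sigma_18) = 2*18 = 36.
b_1(product) = 3 + 36 = 39

39


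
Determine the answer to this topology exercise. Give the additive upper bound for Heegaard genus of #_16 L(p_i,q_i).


Heegaard genus satisfies g(A#B) <= g(A) + g(B).
Each lens space has g = 1.
Upper bound: 16 * 1 = 16

16


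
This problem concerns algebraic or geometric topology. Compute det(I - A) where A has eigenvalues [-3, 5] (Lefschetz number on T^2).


For a torus self-map: L(f) = det(I - A) where A acts on H_1.
L(f) = (1--3) * (1-5) = 4 * -4 = -16

-16


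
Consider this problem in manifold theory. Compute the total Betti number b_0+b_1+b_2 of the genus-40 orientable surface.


For Sigma_40: b_0 = 1, b_1 = 2g = 80, b_2 = 1.
Total = 1 + 80 + 1 = 82

82


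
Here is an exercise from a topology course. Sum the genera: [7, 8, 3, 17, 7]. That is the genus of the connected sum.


Genus is additive under connected sum of orientable surfaces.
g = 7 + 8 + 3 + 17 + 7 = 42

42


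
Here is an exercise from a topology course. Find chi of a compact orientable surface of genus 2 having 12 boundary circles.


For a compact orientable surface with genus g and b boundary components: chi = 2 - 2g - b.
chi = 2 - 2*2 - 12 = 2 - 4 - 12 = -14

-14


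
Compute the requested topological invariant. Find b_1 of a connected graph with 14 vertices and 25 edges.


For a connected graph: rank(pi_1) = b_1 = E - V + 1 = 1 - chi.
chi = V - E = 14 - 25 = -11.
rank = 1 - (-11) = 25 - 14 + 1 = 12

12


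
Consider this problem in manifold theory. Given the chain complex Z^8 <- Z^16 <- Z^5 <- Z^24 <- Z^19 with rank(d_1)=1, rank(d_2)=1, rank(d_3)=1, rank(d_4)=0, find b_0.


rank H_k = rank(ker d_k) - rank(im d_{k+1}).
rank(ker d_0) = rank(C_0) - rank(d_0) = 8 - 0 = 8.
rank(im d_{0+1}) = 1.
rank H_0 = 8 - 1 = 7

7


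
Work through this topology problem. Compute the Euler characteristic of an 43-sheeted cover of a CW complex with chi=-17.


For a finite covering: chi(E) = (number of sheets) * chi(B).
chi(E) = 43 * (-17) = -731

-731


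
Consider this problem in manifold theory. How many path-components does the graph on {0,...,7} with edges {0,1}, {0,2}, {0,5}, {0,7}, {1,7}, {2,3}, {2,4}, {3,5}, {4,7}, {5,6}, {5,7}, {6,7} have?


Run DFS/union-find over 8 vertices.
V = 8, E = 12.
Number of components = 1

1


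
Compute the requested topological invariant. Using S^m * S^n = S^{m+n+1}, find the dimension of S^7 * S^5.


Join of spheres: S^m * S^n = S^{m+n+1}.
dim = 7 + 5 + 1 = 13

13


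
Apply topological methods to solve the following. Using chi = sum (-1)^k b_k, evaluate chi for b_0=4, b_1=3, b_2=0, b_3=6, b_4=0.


chi = sum_k (-1)^k b_k.
= (4) + (-3) + (0) + (-6) + (0)
= -5

-5


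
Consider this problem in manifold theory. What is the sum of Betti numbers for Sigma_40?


For Sigma_40: b_0 = 1, b_1 = 2g = 80, b_2 = 1.
Total = 1 + 80 + 1 = 82

82


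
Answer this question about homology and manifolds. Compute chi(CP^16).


CP^16 has one cell in each even dimension 0, 2, ..., 2*16 (16+1 cells total).
All cells are even-dimensional, so chi = number of cells.
chi = 16 + 1 = 17

17


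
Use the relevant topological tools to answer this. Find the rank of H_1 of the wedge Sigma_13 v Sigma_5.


For a wedge: H_1(A v B) = H_1(A) + H_1(B).
b_1(Sigma_13) = 26, b_1(Sigma_5) = 10.
b_1 = 26 + 10 = 36

36


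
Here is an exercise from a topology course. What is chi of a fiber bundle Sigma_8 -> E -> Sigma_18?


For a fiber bundle F -> E -> B (with CW structure): chi(E) = chi(B) * chi(F).
chi(Sigma_18) = -34, chi(Sigma_8) = -14.
chi(E) = (-34) * (-14) = 476

476


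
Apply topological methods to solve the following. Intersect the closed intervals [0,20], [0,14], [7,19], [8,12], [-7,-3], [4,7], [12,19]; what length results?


Intersection = [max(a_i), min(b_i)] = [12, -3].
Since 12 > -3, the intersection is empty.
Length = 0

0


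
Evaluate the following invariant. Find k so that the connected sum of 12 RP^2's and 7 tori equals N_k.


Since a >= 1, the sum is non-orientable; each T^2 can be replaced by RP^2 # RP^2 (since T^2#RP^2 = 3RP^2).
Total crosscaps k = 12 + 2*7 = 26.
Check via chi: chi = 12*1 + 7*0 - (12+7-1)*2 = -24 = 2 - k = -24. Consistent.

26


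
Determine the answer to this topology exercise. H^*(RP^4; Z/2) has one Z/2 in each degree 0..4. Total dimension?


H^k(RP^4; Z/2) = Z/2 for each 0 <= k <= 4.
Total dimension = 4 + 1 = 5

5


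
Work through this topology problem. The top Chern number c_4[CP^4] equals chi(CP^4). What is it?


For any closed oriented manifold, <e(TM),[M]> = chi(M).
chi(CP^4) = 4+1 = 5

5


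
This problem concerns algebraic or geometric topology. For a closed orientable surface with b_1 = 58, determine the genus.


For a closed orientable surface: b_1 = 2g.
58 = 2g
g = 58 / 2 = 29

29


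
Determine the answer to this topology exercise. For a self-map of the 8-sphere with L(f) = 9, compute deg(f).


L(f) = 1 + (-1)^8 deg(f) on S^8.
9 = 1 + (-1)^8 * deg(f)
(-1)^8 * deg(f) = 8
deg(f) = 8

8


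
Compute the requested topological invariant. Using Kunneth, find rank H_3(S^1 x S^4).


Each S^d has Poincare polynomial 1 + t^d.
The product S^1 x S^4 has Poincare polynomial prod(1+t^d_i).
Expanding: b_0=1, b_1=1, b_4=1, b_5=1.
b_3 = 0

0


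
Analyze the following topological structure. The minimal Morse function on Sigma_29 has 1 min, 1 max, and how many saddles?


A perfect Morse function has m_k = b_k.
For Sigma_29: b_0=1, b_1=2g=58, b_2=1.
Saddles m_1 = 2g = 58

58


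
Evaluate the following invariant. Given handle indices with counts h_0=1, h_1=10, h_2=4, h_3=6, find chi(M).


Handles of index k contribute (-1)^k to chi (same as CW cells).
chi = (1) + (-10) + (4) + (-6) = -11

-11


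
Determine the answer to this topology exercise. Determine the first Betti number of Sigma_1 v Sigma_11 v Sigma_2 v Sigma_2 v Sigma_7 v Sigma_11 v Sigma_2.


For a wedge X v Y: reduced H_k(X v Y) = H_k(X) + H_k(Y).
Each Sigma_g contributes b_1 = 2g.
b_1 = 2 + 22 + 4 + 4 + 14 + 22 + 4 = 72

72


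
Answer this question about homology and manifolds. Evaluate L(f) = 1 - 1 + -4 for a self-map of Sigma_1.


L(f) = tr(f_0*) - tr(f_1*) + tr(f_2*).
= 1 - (1) + (-4)
= -4

-4


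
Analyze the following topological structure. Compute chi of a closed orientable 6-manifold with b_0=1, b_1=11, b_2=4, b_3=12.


By Poincare duality b_k = b_{6-k}, so full Betti numbers: b_0=1, b_1=11, b_2=4, b_3=12, b_4=4, b_5=11, b_6=1.
chi = sum (-1)^k b_k = -24

-24


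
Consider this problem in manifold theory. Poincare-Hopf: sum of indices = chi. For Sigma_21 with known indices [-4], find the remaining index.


Poincare-Hopf: sum of indices = chi(M).
chi(Sigma_21) = 2 - 2*21 = -40.
Sum of known indices = -4.
x = chi - (sum known) = -40 - (-4) = -36

-36


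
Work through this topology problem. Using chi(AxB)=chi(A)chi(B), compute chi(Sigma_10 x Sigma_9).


chi(Sigma_10) = 2 - 2*10 = -18
chi(Sigma_9) = 2 - 2*9 = -16
chi(product) = (-18) * (-16) = 288

288


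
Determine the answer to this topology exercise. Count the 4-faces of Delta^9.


Delta^9 has 9+1 vertices. A 4-face is a choice of 4+1 vertices.
f_4 = C(9+1, 4+1) = C(10,5) = 252

252


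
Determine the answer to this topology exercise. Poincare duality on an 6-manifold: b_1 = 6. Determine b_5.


Poincare duality for closed orientable n-manifolds: b_k = b_{n-k}.
Here n = 6, so b_5 = b_1 = 6

6


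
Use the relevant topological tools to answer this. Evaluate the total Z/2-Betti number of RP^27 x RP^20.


dim H^*(RP^n; Z/2) = n+1 (one Z/2 in each degree 0..n).
Total Betti number is multiplicative.
Total = (27+1) * (20+1) = 28 * 21 = 588

588


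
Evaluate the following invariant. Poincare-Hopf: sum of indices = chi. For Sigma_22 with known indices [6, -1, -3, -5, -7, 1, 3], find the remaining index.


Poincare-Hopf: sum of indices = chi(M).
chi(Sigma_22) = 2 - 2*22 = -42.
Sum of known indices = -6.
x = chi - (sum known) = -42 - (-6) = -36

-36


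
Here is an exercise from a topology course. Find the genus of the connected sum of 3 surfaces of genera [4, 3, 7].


Genus is additive under connected sum of orientable surfaces.
g = 4 + 3 + 7 = 14

14


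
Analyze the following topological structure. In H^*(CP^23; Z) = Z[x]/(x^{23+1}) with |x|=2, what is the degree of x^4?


|x| = 2 in H^*(CP^n).
|x^4| = 4 * |x| = 4 * 2 = 8

8


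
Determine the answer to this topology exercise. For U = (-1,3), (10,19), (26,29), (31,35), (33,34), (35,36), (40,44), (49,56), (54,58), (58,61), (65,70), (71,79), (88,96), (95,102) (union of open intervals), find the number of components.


Sort and merge overlapping open intervals.
Merged: (-1,3), (10,19), (26,29), (31,35), (35,36), (40,44), (49,58), (58,61), (65,70), (71,79), (88,102).
Number of components = 11

11


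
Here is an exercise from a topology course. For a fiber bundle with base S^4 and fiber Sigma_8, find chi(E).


chi(S^4) = 2 (n even), chi(Sigma_8) = 2 - 2*8 = -14.
chi(E) = 2 * (-14) = -28

-28


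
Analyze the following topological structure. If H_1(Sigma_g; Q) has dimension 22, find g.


For a closed orientable surface: b_1 = 2g.
22 = 2g
g = 22 / 2 = 11

11


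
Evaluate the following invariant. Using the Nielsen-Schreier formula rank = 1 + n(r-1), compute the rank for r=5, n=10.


Nielsen-Schreier: an index-n subgroup of F_r is free of rank 1 + n(r-1).
Equivalently: chi(cover) = n*chi(base); chi(vee_r S^1) = 1 - 5 = -4.
chi(E) = 10*(-4) = -40; rank = 1 - chi(E) = 1 - (-40) = 41.
rank = 1 + 10*(5-1) = 1 + 40 = 41

41


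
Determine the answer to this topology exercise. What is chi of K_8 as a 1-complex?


K_8: V = 8, E = C(8,2) = 28.
chi = V - E = 8 - 28 = -20

-20


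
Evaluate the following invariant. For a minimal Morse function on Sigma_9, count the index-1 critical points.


A perfect Morse function has m_k = b_k.
For Sigma_9: b_0=1, b_1=2g=18, b_2=1.
Saddles m_1 = 2g = 18

18


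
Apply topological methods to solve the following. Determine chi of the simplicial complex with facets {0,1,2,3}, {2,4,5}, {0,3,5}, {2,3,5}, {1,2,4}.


Enumerate all faces; f-vector: f_0=6, f_1=12, f_2=8, f_3=1.
chi = sum (-1)^k f_k = 1

1


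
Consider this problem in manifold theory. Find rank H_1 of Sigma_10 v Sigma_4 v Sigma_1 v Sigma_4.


For a wedge X v Y: reduced H_k(X v Y) = H_k(X) + H_k(Y).
Each Sigma_g contributes b_1 = 2g.
b_1 = 20 + 8 + 2 + 8 = 38

38


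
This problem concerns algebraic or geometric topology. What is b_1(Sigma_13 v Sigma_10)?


For a wedge: H_1(A v B) = H_1(A) + H_1(B).
b_1(Sigma_13) = 26, b_1(Sigma_10) = 20.
b_1 = 26 + 20 = 46

46


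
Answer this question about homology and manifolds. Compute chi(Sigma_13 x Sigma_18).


chi(Sigma_13) = 2 - 2*13 = -24
chi(Sigma_18) = 2 - 2*18 = -34
chi(product) = (-24) * (-34) = 816

816


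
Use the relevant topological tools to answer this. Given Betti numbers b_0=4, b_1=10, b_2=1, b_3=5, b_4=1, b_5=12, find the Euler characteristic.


chi = sum_k (-1)^k b_k.
= (4) + (-10) + (1) + (-5) + (1) + (-12)
= -21

-21


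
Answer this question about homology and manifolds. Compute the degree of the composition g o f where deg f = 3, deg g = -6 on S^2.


Degree is multiplicative under composition: deg(g o f) = deg(g) * deg(f).
= -6 * 3 = -18

-18


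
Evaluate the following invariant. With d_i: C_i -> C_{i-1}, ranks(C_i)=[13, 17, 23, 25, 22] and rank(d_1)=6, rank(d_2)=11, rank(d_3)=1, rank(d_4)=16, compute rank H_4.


rank H_k = rank(ker d_k) - rank(im d_{k+1}).
rank(ker d_4) = rank(C_4) - rank(d_4) = 22 - 16 = 6.
rank(im d_{4+1}) = 0.
rank H_4 = 6 - 0 = 6

6


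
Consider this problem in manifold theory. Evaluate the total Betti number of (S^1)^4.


b_k(T^4) = C(4,k), so the sum over k is sum_k C(4,k) = 2^4.
Total = 2^4 = 16

16


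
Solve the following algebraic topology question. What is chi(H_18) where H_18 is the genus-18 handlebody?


A genus-g handlebody deformation retracts to a wedge of g circles.
chi(vee_g S^1) = 1 - g.
chi(H_18) = 1 - 18 = -17

-17


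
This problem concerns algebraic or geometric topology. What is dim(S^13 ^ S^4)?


S^m ^ S^n = S^{m+n}.
k = 13 + 4 = 17

17


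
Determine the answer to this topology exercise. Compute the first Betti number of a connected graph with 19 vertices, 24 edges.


For a connected graph: rank(pi_1) = b_1 = E - V + 1 = 1 - chi.
chi = V - E = 19 - 24 = -5.
rank = 1 - (-5) = 24 - 19 + 1 = 6

6


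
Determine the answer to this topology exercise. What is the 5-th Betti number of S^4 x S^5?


Each S^d has Poincare polynomial 1 + t^d.
The product S^4 x S^5 has Poincare polynomial prod(1+t^d_i).
Expanding: b_0=1, b_4=1, b_5=1, b_9=1.
b_5 = 1

1


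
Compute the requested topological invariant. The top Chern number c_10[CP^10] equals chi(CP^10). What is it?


For any closed oriented manifold, <e(TM),[M]> = chi(M).
chi(CP^10) = 10+1 = 11

11


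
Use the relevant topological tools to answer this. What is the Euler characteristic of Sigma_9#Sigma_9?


chi(Sigma_9) = 2 - 2*9 = -16
chi(Sigma_9) = 2 - 2*9 = -16
For surfaces: chi(A#B) = chi(A) + chi(B) - 2.
chi = -16 + -16 - 2 = -34

-34


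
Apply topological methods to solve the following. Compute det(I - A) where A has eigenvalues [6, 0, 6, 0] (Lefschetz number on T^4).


For a torus self-map: L(f) = det(I - A) where A acts on H_1.
L(f) = (1-6) * (1-0) * (1-6) * (1-0) = -5 * 1 * -5 * 1 = 25

25


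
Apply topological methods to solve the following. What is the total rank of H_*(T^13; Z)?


b_k(T^13) = C(13,k), so the sum over k is sum_k C(13,k) = 2^13.
Total = 2^13 = 8192

8192


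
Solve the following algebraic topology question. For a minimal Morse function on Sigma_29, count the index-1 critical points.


A perfect Morse function has m_k = b_k.
For Sigma_29: b_0=1, b_1=2g=58, b_2=1.
Saddles m_1 = 2g = 58

58


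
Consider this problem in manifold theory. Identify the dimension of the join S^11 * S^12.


Join of spheres: S^m * S^n = S^{m+n+1}.
dim = 11 + 12 + 1 = 24

24


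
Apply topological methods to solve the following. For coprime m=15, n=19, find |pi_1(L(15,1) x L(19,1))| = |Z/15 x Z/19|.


pi_1(X x Y) = pi_1(X) x pi_1(Y).
pi_1(L(15,1)) = Z/15, pi_1(L(19,1)) = Z/19.
|Z/15 x Z/19| = 15 * 19 = 285

285


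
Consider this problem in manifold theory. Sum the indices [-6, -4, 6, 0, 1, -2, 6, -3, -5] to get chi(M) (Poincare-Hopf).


Poincare-Hopf: chi(M) = sum of indices of zeros.
chi = (-6) + (-4) + (6) + (0) + (1) + (-2) + (6) + (-3) + (-5) = -7

-7


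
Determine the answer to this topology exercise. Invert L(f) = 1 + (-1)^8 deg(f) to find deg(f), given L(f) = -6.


L(f) = 1 + (-1)^8 deg(f) on S^8.
-6 = 1 + (-1)^8 * deg(f)
(-1)^8 * deg(f) = -7
deg(f) = -7

-7


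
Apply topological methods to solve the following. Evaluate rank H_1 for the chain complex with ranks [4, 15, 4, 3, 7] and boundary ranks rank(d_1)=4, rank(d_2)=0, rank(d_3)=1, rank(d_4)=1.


rank H_k = rank(ker d_k) - rank(im d_{k+1}).
rank(ker d_1) = rank(C_1) - rank(d_1) = 15 - 4 = 11.
rank(im d_{1+1}) = 0.
rank H_1 = 11 - 0 = 11

11


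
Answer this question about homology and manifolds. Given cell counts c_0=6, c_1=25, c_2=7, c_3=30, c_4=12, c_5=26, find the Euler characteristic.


chi = sum_k (-1)^k c_k.
= (-1)^0*6 + (-1)^1*25 + (-1)^2*7 + (-1)^3*30 + (-1)^4*12 + (-1)^5*26
= (6) + (-25) + (7) + (-30) + (12) + (-26)
= -56

-56


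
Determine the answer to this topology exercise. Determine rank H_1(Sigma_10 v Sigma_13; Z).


For a wedge: H_1(A v B) = H_1(A) + H_1(B).
b_1(Sigma_10) = 20, b_1(Sigma_13) = 26.
b_1 = 20 + 26 = 46

46


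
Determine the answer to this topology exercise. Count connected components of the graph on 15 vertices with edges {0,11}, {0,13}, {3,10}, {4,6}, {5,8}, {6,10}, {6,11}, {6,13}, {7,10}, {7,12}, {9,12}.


Run DFS/union-find over 15 vertices.
V = 15, E = 11.
Number of components = 5

5


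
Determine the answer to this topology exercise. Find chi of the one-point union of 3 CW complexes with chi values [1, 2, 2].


chi(A v B) = chi(A) + chi(B) - 1 (one point identified).
For 3 spaces: chi = (sum chi_i) - (3 - 1).
sum = 5; chi = 5 - 2 = 3

3


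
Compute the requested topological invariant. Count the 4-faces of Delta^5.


Delta^5 has 5+1 vertices. A 4-face is a choice of 4+1 vertices.
f_4 = C(5+1, 4+1) = C(6,5) = 6

6


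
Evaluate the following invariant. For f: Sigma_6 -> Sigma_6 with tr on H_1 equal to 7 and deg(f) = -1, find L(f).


L(f) = tr(f_0*) - tr(f_1*) + tr(f_2*).
= 1 - (7) + (-1)
= -7

-7


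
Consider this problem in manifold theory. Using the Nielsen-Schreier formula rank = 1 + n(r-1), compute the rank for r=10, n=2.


Nielsen-Schreier: an index-n subgroup of F_r is free of rank 1 + n(r-1).
Equivalently: chi(cover) = n*chi(base); chi(vee_r S^1) = 1 - 10 = -9.
chi(E) = 2*(-9) = -18; rank = 1 - chi(E) = 1 - (-18) = 19.
rank = 1 + 2*(10-1) = 1 + 18 = 19

19


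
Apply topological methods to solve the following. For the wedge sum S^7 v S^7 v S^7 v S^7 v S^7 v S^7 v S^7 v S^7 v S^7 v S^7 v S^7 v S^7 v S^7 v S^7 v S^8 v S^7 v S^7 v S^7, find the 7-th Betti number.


For a wedge of spheres, H_k (k>0) is free on one generator per sphere of dimension k.
Spheres of dimension 7: count = 17.
b_7 = 17

17


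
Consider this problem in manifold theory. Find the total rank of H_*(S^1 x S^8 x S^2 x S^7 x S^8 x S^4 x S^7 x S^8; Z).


Total Betti number is multiplicative under products.
Each S^d (d>=1) has total Betti number 2.
There are 8 sphere factors.
Total = 2^8 = 256

256


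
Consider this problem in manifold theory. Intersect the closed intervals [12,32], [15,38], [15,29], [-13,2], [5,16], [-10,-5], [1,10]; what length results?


Intersection = [max(a_i), min(b_i)] = [15, -5].
Since 15 > -5, the intersection is empty.
Length = 0

0


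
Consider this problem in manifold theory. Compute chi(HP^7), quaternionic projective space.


HP^7 has one cell in each dimension 0, 4, ..., 4*7 (7+1 cells, all even-dim).
chi = 7 + 1 = 8

8


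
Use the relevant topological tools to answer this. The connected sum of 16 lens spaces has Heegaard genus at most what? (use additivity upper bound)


Heegaard genus satisfies g(A#B) <= g(A) + g(B).
Each lens space has g = 1.
Upper bound: 16 * 1 = 16

16


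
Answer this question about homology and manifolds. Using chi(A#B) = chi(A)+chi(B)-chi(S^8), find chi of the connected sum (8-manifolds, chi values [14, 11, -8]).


For n-manifolds: chi(A#B) = chi(A) + chi(B) - chi(S^8).
chi(S^8) = 1 + (-1)^8 = 2.
chi(#) = (sum chi_i) - (3-1)*chi(S^8) = 17 - 2*2 = 13

13


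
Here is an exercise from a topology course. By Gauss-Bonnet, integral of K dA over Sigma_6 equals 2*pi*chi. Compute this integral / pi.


Gauss-Bonnet: integral K dA = 2*pi*chi(M).
chi(Sigma_6) = 2 - 2*6 = -10.
(integral K dA)/pi = 2*chi = 2*(-10) = -20

-20


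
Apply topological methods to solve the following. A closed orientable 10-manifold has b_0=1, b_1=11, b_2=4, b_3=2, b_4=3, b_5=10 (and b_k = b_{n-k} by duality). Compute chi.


By Poincare duality b_k = b_{10-k}, so full Betti numbers: b_0=1, b_1=11, b_2=4, b_3=2, b_4=3, b_5=10, b_6=3, b_7=2, b_8=4, b_9=11, b_10=1.
chi = sum (-1)^k b_k = -20

-20


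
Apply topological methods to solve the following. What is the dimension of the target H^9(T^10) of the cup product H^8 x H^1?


Cup product: H^p x H^q -> H^{p+q}; here p+q = 8+1 = 9.
rank H^k(T^n) = C(n,k).
C(10,9) = 10

10


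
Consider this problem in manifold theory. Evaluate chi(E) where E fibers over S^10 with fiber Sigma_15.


chi(S^10) = 2 (n even), chi(Sigma_15) = 2 - 2*15 = -28.
chi(E) = 2 * (-28) = -56

-56


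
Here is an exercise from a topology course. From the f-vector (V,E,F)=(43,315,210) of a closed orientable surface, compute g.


chi = V - E + F = 43 - 315 + 210 = -62
For orientable closed surface: chi = 2 - 2g, so g = (2 - chi)/2.
g = (2 - (-62)) / 2 = 64 / 2 = 32

32


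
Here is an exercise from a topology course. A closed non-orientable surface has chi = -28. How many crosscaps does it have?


chi = 2 - k for closed non-orientable surfaces with k crosscaps.
-28 = 2 - k
k = 2 - (-28) = 30

30


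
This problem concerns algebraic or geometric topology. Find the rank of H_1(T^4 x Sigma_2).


pi_1(A x B) = pi_1(A) x pi_1(B); rank of abelianization = b_1.
b_1(T^4) = 4, b_1(Sigma_2) = 2*2 = 4.
b_1(product) = 4 + 4 = 8

8


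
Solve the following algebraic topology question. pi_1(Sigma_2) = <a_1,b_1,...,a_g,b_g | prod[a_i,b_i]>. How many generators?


Standard presentation: pi_1(Sigma_g) = <a_1,b_1,...,a_g,b_g | [a_1,b_1]...[a_g,b_g] = 1>.
Number of generators = 2g = 2*2 = 4

4


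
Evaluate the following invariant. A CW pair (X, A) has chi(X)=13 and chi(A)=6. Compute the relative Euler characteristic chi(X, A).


Relative Euler characteristic: chi(X, A) = chi(X) - chi(A).
= 13 - (6) = 7

7


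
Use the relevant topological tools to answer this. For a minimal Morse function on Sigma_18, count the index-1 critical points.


A perfect Morse function has m_k = b_k.
For Sigma_18: b_0=1, b_1=2g=36, b_2=1.
Saddles m_1 = 2g = 36

36


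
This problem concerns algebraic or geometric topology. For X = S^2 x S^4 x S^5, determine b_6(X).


Each S^d has Poincare polynomial 1 + t^d.
The product S^2 x S^4 x S^5 has Poincare polynomial prod(1+t^d_i).
Expanding: b_0=1, b_2=1, b_4=1, b_5=1, b_6=1, b_7=1, b_9=1, b_11=1.
b_6 = 1

1


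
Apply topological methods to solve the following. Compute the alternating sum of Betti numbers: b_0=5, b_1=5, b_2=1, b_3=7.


chi = sum_k (-1)^k b_k.
= (5) + (-5) + (1) + (-7)
= -6

-6


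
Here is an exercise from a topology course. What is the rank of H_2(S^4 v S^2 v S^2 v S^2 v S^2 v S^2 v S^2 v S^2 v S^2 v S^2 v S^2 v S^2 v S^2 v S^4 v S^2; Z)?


For a wedge of spheres, H_k (k>0) is free on one generator per sphere of dimension k.
Spheres of dimension 2: count = 13.
b_2 = 13

13


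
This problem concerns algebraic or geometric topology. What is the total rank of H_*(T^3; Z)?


b_k(T^3) = C(3,k), so the sum over k is sum_k C(3,k) = 2^3.
Total = 2^3 = 8

8


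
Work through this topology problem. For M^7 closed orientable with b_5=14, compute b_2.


Poincare duality for closed orientable n-manifolds: b_k = b_{n-k}.
Here n = 7, so b_2 = b_5 = 14

14


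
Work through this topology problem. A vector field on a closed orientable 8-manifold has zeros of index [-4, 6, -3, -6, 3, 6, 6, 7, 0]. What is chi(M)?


Poincare-Hopf: chi(M) = sum of indices of zeros.
chi = (-4) + (6) + (-3) + (-6) + (3) + (6) + (6) + (7) + (0) = 15

15


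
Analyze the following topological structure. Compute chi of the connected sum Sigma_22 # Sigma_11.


chi(Sigma_22) = 2 - 2*22 = -42
chi(Sigma_11) = 2 - 2*11 = -20
For surfaces: chi(A#B) = chi(A) + chi(B) - 2.
chi = -42 + -20 - 2 = -64

-64


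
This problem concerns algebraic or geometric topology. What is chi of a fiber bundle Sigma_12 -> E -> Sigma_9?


For a fiber bundle F -> E -> B (with CW structure): chi(E) = chi(B) * chi(F).
chi(Sigma_9) = -16, chi(Sigma_12) = -22.
chi(E) = (-16) * (-22) = 352

352


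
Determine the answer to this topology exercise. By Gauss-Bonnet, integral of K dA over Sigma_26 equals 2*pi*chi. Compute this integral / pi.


Gauss-Bonnet: integral K dA = 2*pi*chi(M).
chi(Sigma_26) = 2 - 2*26 = -50.
(integral K dA)/pi = 2*chi = 2*(-50) = -100

-100


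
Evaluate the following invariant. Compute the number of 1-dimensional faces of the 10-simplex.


Delta^10 has 10+1 vertices. A 1-face is a choice of 1+1 vertices.
f_1 = C(10+1, 1+1) = C(11,2) = 55

55


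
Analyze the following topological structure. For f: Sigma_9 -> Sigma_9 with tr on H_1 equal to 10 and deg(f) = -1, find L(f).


L(f) = tr(f_0*) - tr(f_1*) + tr(f_2*).
= 1 - (10) + (-1)
= -10

-10


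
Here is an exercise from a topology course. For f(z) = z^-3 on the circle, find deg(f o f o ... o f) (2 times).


deg(f) = -3. Degree is multiplicative: deg(f^2) = (deg f)^2.
deg(f^2) = (-3)^2 = 9

9


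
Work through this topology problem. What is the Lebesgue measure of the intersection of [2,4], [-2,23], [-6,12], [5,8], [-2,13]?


Intersection = [max(a_i), min(b_i)] = [5, 4].
Since 5 > 4, the intersection is empty.
Length = 0

0


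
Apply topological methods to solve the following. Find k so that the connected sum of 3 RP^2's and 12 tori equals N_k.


Since a >= 1, the sum is non-orientable; each T^2 can be replaced by RP^2 # RP^2 (since T^2#RP^2 = 3RP^2).
Total crosscaps k = 3 + 2*12 = 27.
Check via chi: chi = 3*1 + 12*0 - (3+12-1)*2 = -25 = 2 - k = -25. Consistent.

27


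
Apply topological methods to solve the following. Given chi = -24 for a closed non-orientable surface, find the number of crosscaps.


chi = 2 - k for closed non-orientable surfaces with k crosscaps.
-24 = 2 - k
k = 2 - (-24) = 26

26


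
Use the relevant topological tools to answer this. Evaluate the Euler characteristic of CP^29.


CP^29 has one cell in each even dimension 0, 2, ..., 2*29 (29+1 cells total).
All cells are even-dimensional, so chi = number of cells.
chi = 29 + 1 = 30

30


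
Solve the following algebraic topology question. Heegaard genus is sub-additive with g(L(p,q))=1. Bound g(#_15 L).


Heegaard genus satisfies g(A#B) <= g(A) + g(B).
Each lens space has g = 1.
Upper bound: 15 * 1 = 15

15


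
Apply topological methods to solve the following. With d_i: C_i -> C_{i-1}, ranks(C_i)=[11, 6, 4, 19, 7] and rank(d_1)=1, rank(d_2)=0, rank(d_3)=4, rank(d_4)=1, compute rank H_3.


rank H_k = rank(ker d_k) - rank(im d_{k+1}).
rank(ker d_3) = rank(C_3) - rank(d_3) = 19 - 4 = 15.
rank(im d_{3+1}) = 1.
rank H_3 = 15 - 1 = 14

14


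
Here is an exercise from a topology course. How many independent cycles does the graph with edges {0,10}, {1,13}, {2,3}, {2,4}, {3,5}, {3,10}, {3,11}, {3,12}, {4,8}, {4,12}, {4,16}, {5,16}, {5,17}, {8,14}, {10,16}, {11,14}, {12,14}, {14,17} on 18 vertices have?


b_1 = E - V + (number of components).
E = 18, V = 18, components = 6.
b_1 = 18 - 18 + 6 = 6

6


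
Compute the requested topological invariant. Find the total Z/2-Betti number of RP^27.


H^k(RP^27; Z/2) = Z/2 for each 0 <= k <= 27.
Total dimension = 27 + 1 = 28

28


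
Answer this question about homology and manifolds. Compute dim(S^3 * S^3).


Join of spheres: S^m * S^n = S^{m+n+1}.
dim = 3 + 3 + 1 = 7

7


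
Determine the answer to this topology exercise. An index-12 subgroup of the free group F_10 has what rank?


Nielsen-Schreier: an index-n subgroup of F_r is free of rank 1 + n(r-1).
Equivalently: chi(cover) = n*chi(base); chi(vee_r S^1) = 1 - 10 = -9.
chi(E) = 12*(-9) = -108; rank = 1 - chi(E) = 1 - (-108) = 109.
rank = 1 + 12*(10-1) = 1 + 108 = 109

109


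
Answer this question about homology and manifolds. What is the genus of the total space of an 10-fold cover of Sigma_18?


For an n-sheeted cover: chi(E) = n * chi(B).
chi(Sigma_18) = 2 - 2*18 = -34.
chi(E) = 10 * (-34) = -340.
genus(E) = (2 - chi(E))/2 = (2 - (-340))/2 = 342/2 = 171

171


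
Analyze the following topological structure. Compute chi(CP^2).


CP^2 has one cell in each even dimension 0, 2, ..., 2*2 (2+1 cells total).
All cells are even-dimensional, so chi = number of cells.
chi = 2 + 1 = 3

3


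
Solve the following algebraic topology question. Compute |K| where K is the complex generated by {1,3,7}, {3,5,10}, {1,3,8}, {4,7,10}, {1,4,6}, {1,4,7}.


Each maximal simplex on m vertices has 2^m - 1 nonempty faces.
Take the union (dedupe shared faces).
Total distinct faces = 28

28


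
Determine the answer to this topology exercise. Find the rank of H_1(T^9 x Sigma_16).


pi_1(A x B) = pi_1(A) x pi_1(B); rank of abelianization = b_1.
b_1(T^9) = 9, b_1(Sigma_16) = 2*16 = 32.
b_1(product) = 9 + 32 = 41

41


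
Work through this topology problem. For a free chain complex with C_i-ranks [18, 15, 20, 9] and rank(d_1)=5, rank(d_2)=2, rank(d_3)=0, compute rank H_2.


rank H_k = rank(ker d_k) - rank(im d_{k+1}).
rank(ker d_2) = rank(C_2) - rank(d_2) = 20 - 2 = 18.
rank(im d_{2+1}) = 0.
rank H_2 = 18 - 0 = 18

18


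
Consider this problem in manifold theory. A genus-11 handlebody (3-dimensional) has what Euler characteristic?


A genus-g handlebody deformation retracts to a wedge of g circles.
chi(vee_g S^1) = 1 - g.
chi(H_11) = 1 - 11 = -10

-10


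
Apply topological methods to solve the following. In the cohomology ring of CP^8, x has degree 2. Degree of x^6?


|x| = 2 in H^*(CP^n).
|x^6| = 6 * |x| = 6 * 2 = 12

12


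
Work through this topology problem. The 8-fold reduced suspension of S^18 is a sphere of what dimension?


Each suspension raises dimension by 1: Sigma S^n = S^{n+1}.
Sigma^8 S^18 = S^{18+8} = S^26

26


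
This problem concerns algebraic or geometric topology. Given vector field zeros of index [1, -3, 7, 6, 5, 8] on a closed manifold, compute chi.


Poincare-Hopf: chi(M) = sum of indices of zeros.
chi = (1) + (-3) + (7) + (6) + (5) + (8) = 24

24


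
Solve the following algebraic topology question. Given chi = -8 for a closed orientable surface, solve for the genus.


chi = 2 - 2g for closed orientable surfaces.
-8 = 2 - 2g
2g = 2 - (-8) = 10
g = 5

5


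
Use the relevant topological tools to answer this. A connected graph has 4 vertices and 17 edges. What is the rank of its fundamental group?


For a connected graph: rank(pi_1) = b_1 = E - V + 1 = 1 - chi.
chi = V - E = 4 - 17 = -13.
rank = 1 - (-13) = 17 - 4 + 1 = 14

14


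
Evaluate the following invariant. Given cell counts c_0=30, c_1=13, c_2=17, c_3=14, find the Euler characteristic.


chi = sum_k (-1)^k c_k.
= (-1)^0*30 + (-1)^1*13 + (-1)^2*17 + (-1)^3*14
= (30) + (-13) + (17) + (-14)
= 20

20


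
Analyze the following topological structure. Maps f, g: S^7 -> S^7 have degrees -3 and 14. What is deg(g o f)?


Degree is multiplicative under composition: deg(g o f) = deg(g) * deg(f).
= 14 * -3 = -42

-42


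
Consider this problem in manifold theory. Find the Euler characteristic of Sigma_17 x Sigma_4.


chi(Sigma_17) = 2 - 2*17 = -32
chi(Sigma_4) = 2 - 2*4 = -6
chi(product) = (-32) * (-6) = 192

192


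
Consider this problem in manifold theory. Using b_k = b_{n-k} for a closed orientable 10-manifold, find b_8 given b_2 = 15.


Poincare duality for closed orientable n-manifolds: b_k = b_{n-k}.
Here n = 10, so b_8 = b_2 = 15

15


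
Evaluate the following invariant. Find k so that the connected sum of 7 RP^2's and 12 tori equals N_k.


Since a >= 1, the sum is non-orientable; each T^2 can be replaced by RP^2 # RP^2 (since T^2#RP^2 = 3RP^2).
Total crosscaps k = 7 + 2*12 = 31.
Check via chi: chi = 7*1 + 12*0 - (7+12-1)*2 = -29 = 2 - k = -29. Consistent.

31


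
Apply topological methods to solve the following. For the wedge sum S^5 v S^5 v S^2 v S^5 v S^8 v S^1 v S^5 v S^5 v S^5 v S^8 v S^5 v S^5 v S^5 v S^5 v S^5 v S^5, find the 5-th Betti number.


For a wedge of spheres, H_k (k>0) is free on one generator per sphere of dimension k.
Spheres of dimension 5: count = 12.
b_5 = 12

12


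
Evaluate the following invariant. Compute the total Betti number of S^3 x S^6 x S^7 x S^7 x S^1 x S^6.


Total Betti number is multiplicative under products.
Each S^d (d>=1) has total Betti number 2.
There are 6 sphere factors.
Total = 2^6 = 64

64


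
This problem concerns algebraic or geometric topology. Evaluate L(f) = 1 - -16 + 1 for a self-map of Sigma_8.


L(f) = tr(f_0*) - tr(f_1*) + tr(f_2*).
= 1 - (-16) + (1)
= 18

18


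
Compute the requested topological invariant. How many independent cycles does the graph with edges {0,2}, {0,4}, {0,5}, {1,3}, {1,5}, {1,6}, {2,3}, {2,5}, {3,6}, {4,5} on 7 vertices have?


b_1 = E - V + (number of components).
E = 10, V = 7, components = 1.
b_1 = 10 - 7 + 1 = 4

4


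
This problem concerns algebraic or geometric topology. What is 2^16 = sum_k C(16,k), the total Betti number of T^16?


b_k(T^16) = C(16,k), so the sum over k is sum_k C(16,k) = 2^16.
Total = 2^16 = 65536

65536


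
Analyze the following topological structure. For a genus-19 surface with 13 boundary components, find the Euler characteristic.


For a compact orientable surface with genus g and b boundary components: chi = 2 - 2g - b.
chi = 2 - 2*19 - 13 = 2 - 38 - 13 = -49

-49


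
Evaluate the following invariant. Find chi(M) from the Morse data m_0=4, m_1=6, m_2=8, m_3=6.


Morse theory: chi(M) = sum_k (-1)^k m_k where m_k = #(index-k critical points).
= (4) + (-6) + (8) + (-6) = 0

0


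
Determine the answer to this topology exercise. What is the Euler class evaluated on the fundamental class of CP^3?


For any closed oriented manifold, <e(TM),[M]> = chi(M).
chi(CP^3) = 3+1 = 4

4


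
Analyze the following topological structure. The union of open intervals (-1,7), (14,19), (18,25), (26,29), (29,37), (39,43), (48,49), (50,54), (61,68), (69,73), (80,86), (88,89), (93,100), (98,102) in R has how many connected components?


Sort and merge overlapping open intervals.
Merged: (-1,7), (14,25), (26,29), (29,37), (39,43), (48,49), (50,54), (61,68), (69,73), (80,86), (88,89), (93,102).
Number of components = 12

12


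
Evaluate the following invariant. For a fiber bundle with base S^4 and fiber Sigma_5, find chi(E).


chi(S^4) = 2 (n even), chi(Sigma_5) = 2 - 2*5 = -8.
chi(E) = 2 * (-8) = -16

-16


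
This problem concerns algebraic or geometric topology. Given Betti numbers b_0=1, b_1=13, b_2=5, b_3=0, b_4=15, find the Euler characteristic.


chi = sum_k (-1)^k b_k.
= (1) + (-13) + (5) + (0) + (15)
= 8

8


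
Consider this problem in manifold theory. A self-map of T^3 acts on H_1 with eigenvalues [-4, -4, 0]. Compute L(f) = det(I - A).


For a torus self-map: L(f) = det(I - A) where A acts on H_1.
L(f) = (1--4) * (1--4) * (1-0) = 5 * 5 * 1 = 25

25


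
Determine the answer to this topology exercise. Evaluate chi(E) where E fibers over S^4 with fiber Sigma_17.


chi(S^4) = 2 (n even), chi(Sigma_17) = 2 - 2*17 = -32.
chi(E) = 2 * (-32) = -64

-64


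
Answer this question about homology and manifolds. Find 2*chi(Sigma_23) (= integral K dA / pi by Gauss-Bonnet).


Gauss-Bonnet: integral K dA = 2*pi*chi(M).
chi(Sigma_23) = 2 - 2*23 = -44.
(integral K dA)/pi = 2*chi = 2*(-44) = -88

-88


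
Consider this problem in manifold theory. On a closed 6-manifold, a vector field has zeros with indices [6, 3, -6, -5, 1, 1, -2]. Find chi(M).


Poincare-Hopf: chi(M) = sum of indices of zeros.
chi = (6) + (3) + (-6) + (-5) + (1) + (1) + (-2) = -2

-2


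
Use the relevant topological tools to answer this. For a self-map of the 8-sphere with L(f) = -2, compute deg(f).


L(f) = 1 + (-1)^8 deg(f) on S^8.
-2 = 1 + (-1)^8 * deg(f)
(-1)^8 * deg(f) = -3
deg(f) = -3

-3


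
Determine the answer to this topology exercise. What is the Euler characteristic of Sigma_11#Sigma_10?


chi(Sigma_11) = 2 - 2*11 = -20
chi(Sigma_10) = 2 - 2*10 = -18
For surfaces: chi(A#B) = chi(A) + chi(B) - 2.
chi = -20 + -18 - 2 = -40

-40


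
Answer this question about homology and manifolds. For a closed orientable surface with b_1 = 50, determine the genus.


For a closed orientable surface: b_1 = 2g.
50 = 2g
g = 50 / 2 = 25

25


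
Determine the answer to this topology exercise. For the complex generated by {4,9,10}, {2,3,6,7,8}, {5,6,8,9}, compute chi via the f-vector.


Enumerate all faces; f-vector: f_0=9, f_1=18, f_2=15, f_3=6, f_4=1.
chi = sum (-1)^k f_k = 1

1


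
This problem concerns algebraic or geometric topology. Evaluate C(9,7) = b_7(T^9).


By the Kunneth formula, b_k(T^n) = C(n,k).
b_7(T^9) = C(9,7).
C(9,7) = 9!/(7!*2!) = 36

36


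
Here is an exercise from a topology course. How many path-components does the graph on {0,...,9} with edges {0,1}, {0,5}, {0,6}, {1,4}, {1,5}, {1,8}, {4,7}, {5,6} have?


Run DFS/union-find over 10 vertices.
V = 10, E = 8.
Number of components = 4

4


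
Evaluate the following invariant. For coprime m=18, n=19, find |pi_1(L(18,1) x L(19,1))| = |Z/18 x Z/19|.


pi_1(X x Y) = pi_1(X) x pi_1(Y).
pi_1(L(18,1)) = Z/18, pi_1(L(19,1)) = Z/19.
|Z/18 x Z/19| = 18 * 19 = 342

342
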